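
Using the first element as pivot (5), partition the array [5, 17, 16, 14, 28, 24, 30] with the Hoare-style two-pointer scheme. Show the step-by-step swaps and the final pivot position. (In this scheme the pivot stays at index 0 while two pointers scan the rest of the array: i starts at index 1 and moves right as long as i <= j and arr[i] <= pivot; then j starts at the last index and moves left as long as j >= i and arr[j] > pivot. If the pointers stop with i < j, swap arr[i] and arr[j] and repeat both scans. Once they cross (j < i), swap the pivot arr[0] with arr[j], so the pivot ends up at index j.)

Hoare-style two-pointer partition with pivot = 5:

Initial array: [5, 17, 16, 14, 28, 24, 30]

Pointers start at i = 1, j = 6.
i ends at 1, j ends at 0: the pointers have crossed (j < i), so scanning stops.

j = 0, so swapping arr[0] with arr[j] leaves the pivot at position 0: [5, 17, 16, 14, 28, 24, 30]
Pivot position: 0

After partitioning with pivot 5, the array becomes [5, 17, 16, 14, 28, 24, 30]. The pivot is placed at index 0. All elements to the left of the pivot are <= 5, and all elements to the right are > 5.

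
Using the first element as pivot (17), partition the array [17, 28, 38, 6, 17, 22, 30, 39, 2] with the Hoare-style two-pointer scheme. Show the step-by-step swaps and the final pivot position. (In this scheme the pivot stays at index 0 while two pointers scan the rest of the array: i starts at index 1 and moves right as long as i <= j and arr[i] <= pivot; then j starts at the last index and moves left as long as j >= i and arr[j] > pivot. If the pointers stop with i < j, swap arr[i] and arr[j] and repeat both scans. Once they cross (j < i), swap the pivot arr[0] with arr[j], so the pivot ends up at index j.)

Hoare-style two-pointer partition with pivot = 17:

Initial array: [17, 28, 38, 6, 17, 22, 30, 39, 2]

Pointers start at i = 1, j = 8.
i stops at index 1 (arr[1]=28 > 17), j stops at index 8 (arr[8]=2 <= 17): swap arr[1] and arr[8], array becomes [17, 2, 38, 6, 17, 22, 30, 39, 28]
i stops at index 2 (arr[2]=38 > 17), j stops at index 4 (arr[4]=17 <= 17): swap arr[2] and arr[4], array becomes [17, 2, 17, 6, 38, 22, 30, 39, 28]
i ends at 4, j ends at 3: the pointers have crossed (j < i), so scanning stops.

Swap pivot arr[0] with arr[3] to place pivot at position 3: [6, 2, 17, 17, 38, 22, 30, 39, 28]
Pivot position: 3

After partitioning with pivot 17, the array becomes [6, 2, 17, 17, 38, 22, 30, 39, 28]. The pivot is placed at index 3. All elements to the left of the pivot are <= 17, and all elements to the right are > 17.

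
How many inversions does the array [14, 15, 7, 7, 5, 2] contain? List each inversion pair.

Finding inversions in [14, 15, 7, 7, 5, 2]:

(0, 2): arr[0]=14 > arr[2]=7
(0, 3): arr[0]=14 > arr[3]=7
(0, 4): arr[0]=14 > arr[4]=5
(0, 5): arr[0]=14 > arr[5]=2
(1, 2): arr[1]=15 > arr[2]=7
(1, 3): arr[1]=15 > arr[3]=7
(1, 4): arr[1]=15 > arr[4]=5
(1, 5): arr[1]=15 > arr[5]=2
(2, 4): arr[2]=7 > arr[4]=5
(2, 5): arr[2]=7 > arr[5]=2
(3, 4): arr[3]=7 > arr[4]=5
(3, 5): arr[3]=7 > arr[5]=2
(4, 5): arr[4]=5 > arr[5]=2

Total inversions: 13

The array has 13 inversion(s): (0,2), (0,3), (0,4), (0,5), (1,2), (1,3), (1,4), (1,5), (2,4), (2,5), (3,4), (3,5), (4,5). Each pair (i,j) satisfies i < j and arr[i] > arr[j].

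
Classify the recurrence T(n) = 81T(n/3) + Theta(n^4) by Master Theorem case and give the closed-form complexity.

Master Theorem for T(n) = 81T(n/3) + O(n^4):

a = 81, b = 3, c = 4
log_b(a) = log_3(81) = 4.0000

Case 2: c = 4 = log_3(81) = 4.0000
T(n) = O(n^4 log n) = O(n^4 log n)

For T(n) = 81T(n/3) + O(n^4): log_3(81) = 4.0000. This is Case 2 of the Master Theorem (c = log_b(a), equal work at all levels), giving O(n^4 log n).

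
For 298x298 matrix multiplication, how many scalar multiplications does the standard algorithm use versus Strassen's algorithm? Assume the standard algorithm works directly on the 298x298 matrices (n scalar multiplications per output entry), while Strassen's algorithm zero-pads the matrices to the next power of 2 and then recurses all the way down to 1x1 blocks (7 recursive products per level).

Matrix multiplication for 298x298 matrices:

Strassen's algorithm requires power-of-2 dimensions. Pad 298x298 to 512x512 (next power of 2).

Standard algorithm: 298^3 = 26463592 multiplications
Strassen's algorithm: 7^(log2(512)) = 7^9 = 40353607 multiplications
Difference: 26463592 - 40353607 = -13890015 (Strassen uses MORE here due to padding overhead — for small or just-over-power-of-2 n, padding can outweigh the per-level savings)

Standard: 26463592 multiplications (298^3). Strassen: 40353607 multiplications (7^9, after padding to 512x512). Strassen reduces 8 recursive multiplications to 7 at each level.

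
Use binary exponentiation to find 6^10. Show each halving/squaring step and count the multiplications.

Computing 6^10 by squaring (build up from 6^1; each line after the first costs one multiplication):

6^1 = 6
6^2 = (6^1)^2 = 6^2 = 36
6^4 = (6^2)^2 = 36^2 = 1296
6^5 = 6 * 6^4 = 6 * 1296 = 7776
6^10 = (6^5)^2 = 7776^2 = 60466176

Result: 60466176
Multiplications needed: 4 (4 lines after 6^1)

6^10 = 60466176. Using exponentiation by squaring, this requires 4 multiplications. The key idea: if the exponent is even, square the half-power; if odd, multiply by the base once.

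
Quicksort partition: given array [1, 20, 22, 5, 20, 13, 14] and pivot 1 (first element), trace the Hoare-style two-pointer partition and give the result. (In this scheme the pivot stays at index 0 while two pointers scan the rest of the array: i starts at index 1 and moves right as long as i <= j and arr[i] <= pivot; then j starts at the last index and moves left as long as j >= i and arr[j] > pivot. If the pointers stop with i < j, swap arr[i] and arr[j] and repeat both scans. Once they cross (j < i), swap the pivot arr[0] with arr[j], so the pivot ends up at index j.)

Hoare-style two-pointer partition with pivot = 1:

Initial array: [1, 20, 22, 5, 20, 13, 14]

Pointers start at i = 1, j = 6.
i ends at 1, j ends at 0: the pointers have crossed (j < i), so scanning stops.

j = 0, so swapping arr[0] with arr[j] leaves the pivot at position 0: [1, 20, 22, 5, 20, 13, 14]
Pivot position: 0

After partitioning with pivot 1, the array becomes [1, 20, 22, 5, 20, 13, 14]. The pivot is placed at index 0. All elements to the left of the pivot are <= 1, and all elements to the right are > 1.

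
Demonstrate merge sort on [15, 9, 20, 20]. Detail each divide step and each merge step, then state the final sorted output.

Merge sort trace:

Split: [15, 9, 20, 20] -> [15, 9] and [20, 20]
  Split: [15, 9] -> [15] and [9]
  Merge: [15] + [9] -> [9, 15]
  Split: [20, 20] -> [20] and [20]
  Merge: [20] + [20] -> [20, 20]
Merge: [9, 15] + [20, 20] -> [9, 15, 20, 20]

Final sorted array: [9, 15, 20, 20]

The merge sort proceeds by recursively splitting the array and merging sorted halves.
After all merges, the sorted array is [9, 15, 20, 20].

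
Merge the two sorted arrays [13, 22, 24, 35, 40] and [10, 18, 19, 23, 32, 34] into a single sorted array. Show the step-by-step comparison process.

Merging process:

Compare 13 vs 10: take 10 from right. Merged: [10]
Compare 13 vs 18: take 13 from left. Merged: [10, 13]
Compare 22 vs 18: take 18 from right. Merged: [10, 13, 18]
Compare 22 vs 19: take 19 from right. Merged: [10, 13, 18, 19]
Compare 22 vs 23: take 22 from left. Merged: [10, 13, 18, 19, 22]
Compare 24 vs 23: take 23 from right. Merged: [10, 13, 18, 19, 22, 23]
Compare 24 vs 32: take 24 from left. Merged: [10, 13, 18, 19, 22, 23, 24]
Compare 35 vs 32: take 32 from right. Merged: [10, 13, 18, 19, 22, 23, 24, 32]
Compare 35 vs 34: take 34 from right. Merged: [10, 13, 18, 19, 22, 23, 24, 32, 34]
Append remaining from left: [35, 40]. Merged: [10, 13, 18, 19, 22, 23, 24, 32, 34, 35, 40]

Final merged array: [10, 13, 18, 19, 22, 23, 24, 32, 34, 35, 40]
Total comparisons: 9

The merged array is [10, 13, 18, 19, 22, 23, 24, 32, 34, 35, 40], requiring 9 comparisons. The merge step runs in O(n) time where n is the total number of elements.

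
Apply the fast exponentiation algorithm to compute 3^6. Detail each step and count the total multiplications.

Computing 3^6 by squaring (build up from 3^1; each line after the first costs one multiplication):

3^1 = 3
3^2 = (3^1)^2 = 3^2 = 9
3^3 = 3 * 3^2 = 3 * 9 = 27
3^6 = (3^3)^2 = 27^2 = 729

Result: 729
Multiplications needed: 3 (3 lines after 3^1)

3^6 = 729. Using exponentiation by squaring, this requires 3 multiplications. The key idea: if the exponent is even, square the half-power; if odd, multiply by the base once.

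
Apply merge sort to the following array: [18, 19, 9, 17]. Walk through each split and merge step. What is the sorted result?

Merge sort trace:

Split: [18, 19, 9, 17] -> [18, 19] and [9, 17]
  Split: [18, 19] -> [18] and [19]
  Merge: [18] + [19] -> [18, 19]
  Split: [9, 17] -> [9] and [17]
  Merge: [9] + [17] -> [9, 17]
Merge: [18, 19] + [9, 17] -> [9, 17, 18, 19]

Final sorted array: [9, 17, 18, 19]

The merge sort proceeds by recursively splitting the array and merging sorted halves.
After all merges, the sorted array is [9, 17, 18, 19].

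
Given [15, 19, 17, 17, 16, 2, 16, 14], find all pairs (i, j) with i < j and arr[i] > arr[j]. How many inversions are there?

Finding inversions in [15, 19, 17, 17, 16, 2, 16, 14]:

(0, 5): arr[0]=15 > arr[5]=2
(0, 7): arr[0]=15 > arr[7]=14
(1, 2): arr[1]=19 > arr[2]=17
(1, 3): arr[1]=19 > arr[3]=17
(1, 4): arr[1]=19 > arr[4]=16
(1, 5): arr[1]=19 > arr[5]=2
(1, 6): arr[1]=19 > arr[6]=16
(1, 7): arr[1]=19 > arr[7]=14
(2, 4): arr[2]=17 > arr[4]=16
(2, 5): arr[2]=17 > arr[5]=2
(2, 6): arr[2]=17 > arr[6]=16
(2, 7): arr[2]=17 > arr[7]=14
(3, 4): arr[3]=17 > arr[4]=16
(3, 5): arr[3]=17 > arr[5]=2
(3, 6): arr[3]=17 > arr[6]=16
(3, 7): arr[3]=17 > arr[7]=14
(4, 5): arr[4]=16 > arr[5]=2
(4, 7): arr[4]=16 > arr[7]=14
(6, 7): arr[6]=16 > arr[7]=14

Total inversions: 19

The array has 19 inversion(s): (0,5), (0,7), (1,2), (1,3), (1,4), (1,5), (1,6), (1,7), (2,4), (2,5), (2,6), (2,7), (3,4), (3,5), (3,6), (3,7), (4,5), (4,7), (6,7). Each pair (i,j) satisfies i < j and arr[i] > arr[j].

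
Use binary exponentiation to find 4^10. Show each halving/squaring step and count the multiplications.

Computing 4^10 by squaring (build up from 4^1; each line after the first costs one multiplication):

4^1 = 4
4^2 = (4^1)^2 = 4^2 = 16
4^4 = (4^2)^2 = 16^2 = 256
4^5 = 4 * 4^4 = 4 * 256 = 1024
4^10 = (4^5)^2 = 1024^2 = 1048576

Result: 1048576
Multiplications needed: 4 (4 lines after 4^1)

4^10 = 1048576. Using exponentiation by squaring, this requires 4 multiplications. The key idea: if the exponent is even, square the half-power; if odd, multiply by the base once.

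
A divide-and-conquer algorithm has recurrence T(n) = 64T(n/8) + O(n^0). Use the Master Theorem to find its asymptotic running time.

Master Theorem for T(n) = 64T(n/8) + O(n^0):

a = 64, b = 8, c = 0
log_b(a) = log_8(64) = 2.0000

Case 1: c = 0 < log_8(64) = 2.0000
T(n) = O(n^(log_8 64)) = O(n^2)

For T(n) = 64T(n/8) + O(n^0): log_8(64) = 2.0000. This is Case 1 of the Master Theorem (c < log_b(a), work dominated by leaves), giving O(n^2).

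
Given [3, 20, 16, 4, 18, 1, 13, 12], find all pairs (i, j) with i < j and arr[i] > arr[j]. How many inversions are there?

Finding inversions in [3, 20, 16, 4, 18, 1, 13, 12]:

(0, 5): arr[0]=3 > arr[5]=1
(1, 2): arr[1]=20 > arr[2]=16
(1, 3): arr[1]=20 > arr[3]=4
(1, 4): arr[1]=20 > arr[4]=18
(1, 5): arr[1]=20 > arr[5]=1
(1, 6): arr[1]=20 > arr[6]=13
(1, 7): arr[1]=20 > arr[7]=12
(2, 3): arr[2]=16 > arr[3]=4
(2, 5): arr[2]=16 > arr[5]=1
(2, 6): arr[2]=16 > arr[6]=13
(2, 7): arr[2]=16 > arr[7]=12
(3, 5): arr[3]=4 > arr[5]=1
(4, 5): arr[4]=18 > arr[5]=1
(4, 6): arr[4]=18 > arr[6]=13
(4, 7): arr[4]=18 > arr[7]=12
(6, 7): arr[6]=13 > arr[7]=12

Total inversions: 16

The array has 16 inversion(s): (0,5), (1,2), (1,3), (1,4), (1,5), (1,6), (1,7), (2,3), (2,5), (2,6), (2,7), (3,5), (4,5), (4,6), (4,7), (6,7). Each pair (i,j) satisfies i < j and arr[i] > arr[j].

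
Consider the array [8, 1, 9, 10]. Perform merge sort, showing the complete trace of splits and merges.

Merge sort trace:

Split: [8, 1, 9, 10] -> [8, 1] and [9, 10]
  Split: [8, 1] -> [8] and [1]
  Merge: [8] + [1] -> [1, 8]
  Split: [9, 10] -> [9] and [10]
  Merge: [9] + [10] -> [9, 10]
Merge: [1, 8] + [9, 10] -> [1, 8, 9, 10]

Final sorted array: [1, 8, 9, 10]

The merge sort proceeds by recursively splitting the array and merging sorted halves.
After all merges, the sorted array is [1, 8, 9, 10].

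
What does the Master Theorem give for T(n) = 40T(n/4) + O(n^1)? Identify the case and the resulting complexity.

Master Theorem for T(n) = 40T(n/4) + O(n^1):

a = 40, b = 4, c = 1
log_b(a) = log_4(40) = 2.6610

Case 1: c = 1 < log_4(40) = 2.6610
T(n) = O(n^(log_4 40))

For T(n) = 40T(n/4) + O(n^1): log_4(40) = 2.6610. This is Case 1 of the Master Theorem (c < log_b(a), work dominated by leaves), giving O(n^(log_4 40)).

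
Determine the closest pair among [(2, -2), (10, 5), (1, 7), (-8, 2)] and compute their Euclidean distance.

Computing all pairwise distances among 4 points:

d((2, -2), (10, 5)) = 10.6301
d((2, -2), (1, 7)) = 9.0554 <-- minimum
d((2, -2), (-8, 2)) = 10.7703
d((10, 5), (1, 7)) = 9.2195
d((10, 5), (-8, 2)) = 18.2483
d((1, 7), (-8, 2)) = 10.2956

Closest pair: (2, -2) and (1, 7) with distance 9.0554

The closest pair is (2, -2) and (1, 7) with Euclidean distance 9.0554. For 4 points, brute-force pairwise comparison is shown above. For large n, the divide-and-conquer algorithm (sort by x, recurse on halves, check the dividing strip) achieves O(n log n).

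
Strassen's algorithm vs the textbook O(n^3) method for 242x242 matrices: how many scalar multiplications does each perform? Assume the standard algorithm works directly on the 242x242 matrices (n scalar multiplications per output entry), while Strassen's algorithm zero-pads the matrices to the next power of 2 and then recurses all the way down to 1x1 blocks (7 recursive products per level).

Matrix multiplication for 242x242 matrices:

Strassen's algorithm requires power-of-2 dimensions. Pad 242x242 to 256x256 (next power of 2).

Standard algorithm: 242^3 = 14172488 multiplications
Strassen's algorithm: 7^(log2(256)) = 7^8 = 5764801 multiplications
Savings: 14172488 - 5764801 = 8407687 multiplications

Standard: 14172488 multiplications (242^3). Strassen: 5764801 multiplications (7^8, after padding to 256x256). Strassen reduces 8 recursive multiplications to 7 at each level.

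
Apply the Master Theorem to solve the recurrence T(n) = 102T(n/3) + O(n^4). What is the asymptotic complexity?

Master Theorem for T(n) = 102T(n/3) + O(n^4):

a = 102, b = 3, c = 4
log_b(a) = log_3(102) = 4.2098

Case 1: c = 4 < log_3(102) = 4.2098
T(n) = O(n^(log_3 102))

For T(n) = 102T(n/3) + O(n^4): log_3(102) = 4.2098. This is Case 1 of the Master Theorem (c < log_b(a), work dominated by leaves), giving O(n^(log_3 102)).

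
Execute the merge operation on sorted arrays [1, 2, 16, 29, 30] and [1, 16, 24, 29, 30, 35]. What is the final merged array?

Merging process:

Compare 1 vs 1: take 1 from left. Merged: [1]
Compare 2 vs 1: take 1 from right. Merged: [1, 1]
Compare 2 vs 16: take 2 from left. Merged: [1, 1, 2]
Compare 16 vs 16: take 16 from left. Merged: [1, 1, 2, 16]
Compare 29 vs 16: take 16 from right. Merged: [1, 1, 2, 16, 16]
Compare 29 vs 24: take 24 from right. Merged: [1, 1, 2, 16, 16, 24]
Compare 29 vs 29: take 29 from left. Merged: [1, 1, 2, 16, 16, 24, 29]
Compare 30 vs 29: take 29 from right. Merged: [1, 1, 2, 16, 16, 24, 29, 29]
Compare 30 vs 30: take 30 from left. Merged: [1, 1, 2, 16, 16, 24, 29, 29, 30]
Append remaining from right: [30, 35]. Merged: [1, 1, 2, 16, 16, 24, 29, 29, 30, 30, 35]

Final merged array: [1, 1, 2, 16, 16, 24, 29, 29, 30, 30, 35]
Total comparisons: 9

The merged array is [1, 1, 2, 16, 16, 24, 29, 29, 30, 30, 35], requiring 9 comparisons. The merge step runs in O(n) time where n is the total number of elements.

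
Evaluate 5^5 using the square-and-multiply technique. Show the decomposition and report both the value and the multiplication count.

Computing 5^5 by squaring (build up from 5^1; each line after the first costs one multiplication):

5^1 = 5
5^2 = (5^1)^2 = 5^2 = 25
5^4 = (5^2)^2 = 25^2 = 625
5^5 = 5 * 5^4 = 5 * 625 = 3125

Result: 3125
Multiplications needed: 3 (3 lines after 5^1)

5^5 = 3125. Using exponentiation by squaring, this requires 3 multiplications. The key idea: if the exponent is even, square the half-power; if odd, multiply by the base once.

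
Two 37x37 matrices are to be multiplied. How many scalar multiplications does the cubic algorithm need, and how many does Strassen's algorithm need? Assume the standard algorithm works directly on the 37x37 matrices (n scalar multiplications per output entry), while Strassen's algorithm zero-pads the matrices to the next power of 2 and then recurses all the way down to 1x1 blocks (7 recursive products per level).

Matrix multiplication for 37x37 matrices:

Strassen's algorithm requires power-of-2 dimensions. Pad 37x37 to 64x64 (next power of 2).

Standard algorithm: 37^3 = 50653 multiplications
Strassen's algorithm: 7^(log2(64)) = 7^6 = 117649 multiplications
Difference: 50653 - 117649 = -66996 (Strassen uses MORE here due to padding overhead — for small or just-over-power-of-2 n, padding can outweigh the per-level savings)

Standard: 50653 multiplications (37^3). Strassen: 117649 multiplications (7^6, after padding to 64x64). Strassen reduces 8 recursive multiplications to 7 at each level.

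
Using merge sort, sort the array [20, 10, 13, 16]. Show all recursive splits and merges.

Merge sort trace:

Split: [20, 10, 13, 16] -> [20, 10] and [13, 16]
  Split: [20, 10] -> [20] and [10]
  Merge: [20] + [10] -> [10, 20]
  Split: [13, 16] -> [13] and [16]
  Merge: [13] + [16] -> [13, 16]
Merge: [10, 20] + [13, 16] -> [10, 13, 16, 20]

Final sorted array: [10, 13, 16, 20]

The merge sort proceeds by recursively splitting the array and merging sorted halves.
After all merges, the sorted array is [10, 13, 16, 20].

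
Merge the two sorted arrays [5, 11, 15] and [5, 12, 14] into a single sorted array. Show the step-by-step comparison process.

Merging process:

Compare 5 vs 5: take 5 from left. Merged: [5]
Compare 11 vs 5: take 5 from right. Merged: [5, 5]
Compare 11 vs 12: take 11 from left. Merged: [5, 5, 11]
Compare 15 vs 12: take 12 from right. Merged: [5, 5, 11, 12]
Compare 15 vs 14: take 14 from right. Merged: [5, 5, 11, 12, 14]
Append remaining from left: [15]. Merged: [5, 5, 11, 12, 14, 15]

Final merged array: [5, 5, 11, 12, 14, 15]
Total comparisons: 5

The merged array is [5, 5, 11, 12, 14, 15], requiring 5 comparisons. The merge step runs in O(n) time where n is the total number of elements.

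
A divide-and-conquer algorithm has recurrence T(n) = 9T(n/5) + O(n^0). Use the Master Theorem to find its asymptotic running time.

Master Theorem for T(n) = 9T(n/5) + O(n^0):

a = 9, b = 5, c = 0
log_b(a) = log_5(9) = 1.3652

Case 1: c = 0 < log_5(9) = 1.3652
T(n) = O(n^(log_5 9))

For T(n) = 9T(n/5) + O(n^0): log_5(9) = 1.3652. This is Case 1 of the Master Theorem (c < log_b(a), work dominated by leaves), giving O(n^(log_5 9)).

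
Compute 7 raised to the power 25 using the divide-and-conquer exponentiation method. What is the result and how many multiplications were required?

Computing 7^25 by squaring (build up from 7^1; each line after the first costs one multiplication):

7^1 = 7
7^2 = (7^1)^2 = 7^2 = 49
7^3 = 7 * 7^2 = 7 * 49 = 343
7^6 = (7^3)^2 = 343^2 = 117649
7^12 = (7^6)^2 = 117649^2 = 13841287201
7^24 = (7^12)^2 = 13841287201^2 = 191581231380566414401
7^25 = 7 * 7^24 = 7 * 191581231380566414401 = 1341068619663964900807

Result: 1341068619663964900807
Multiplications needed: 6 (6 lines after 7^1)

7^25 = 1341068619663964900807. Using exponentiation by squaring, this requires 6 multiplications. The key idea: if the exponent is even, square the half-power; if odd, multiply by the base once.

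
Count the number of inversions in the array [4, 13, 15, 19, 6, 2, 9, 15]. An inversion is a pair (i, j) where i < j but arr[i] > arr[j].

Finding inversions in [4, 13, 15, 19, 6, 2, 9, 15]:

(0, 5): arr[0]=4 > arr[5]=2
(1, 4): arr[1]=13 > arr[4]=6
(1, 5): arr[1]=13 > arr[5]=2
(1, 6): arr[1]=13 > arr[6]=9
(2, 4): arr[2]=15 > arr[4]=6
(2, 5): arr[2]=15 > arr[5]=2
(2, 6): arr[2]=15 > arr[6]=9
(3, 4): arr[3]=19 > arr[4]=6
(3, 5): arr[3]=19 > arr[5]=2
(3, 6): arr[3]=19 > arr[6]=9
(3, 7): arr[3]=19 > arr[7]=15
(4, 5): arr[4]=6 > arr[5]=2

Total inversions: 12

The array has 12 inversion(s): (0,5), (1,4), (1,5), (1,6), (2,4), (2,5), (2,6), (3,4), (3,5), (3,6), (3,7), (4,5). Each pair (i,j) satisfies i < j and arr[i] > arr[j].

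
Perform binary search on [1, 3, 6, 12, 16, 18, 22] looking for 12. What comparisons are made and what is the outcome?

Binary search for 12 in [1, 3, 6, 12, 16, 18, 22]:

lo=0, hi=6, mid=3, arr[mid]=12 -> Found target at index 3!

Binary search finds 12 at index 3 after 1 comparisons. The search repeatedly halves the search space by comparing with the middle element.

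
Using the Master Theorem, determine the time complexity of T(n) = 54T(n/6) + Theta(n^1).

Master Theorem for T(n) = 54T(n/6) + O(n^1):

a = 54, b = 6, c = 1
log_b(a) = log_6(54) = 2.2263

Case 1: c = 1 < log_6(54) = 2.2263
T(n) = O(n^(log_6 54))

For T(n) = 54T(n/6) + O(n^1): log_6(54) = 2.2263. This is Case 1 of the Master Theorem (c < log_b(a), work dominated by leaves), giving O(n^(log_6 54)).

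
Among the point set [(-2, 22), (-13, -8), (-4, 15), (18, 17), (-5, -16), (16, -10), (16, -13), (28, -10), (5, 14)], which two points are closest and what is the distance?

Computing all pairwise distances among 9 points:

d((-2, 22), (-13, -8)) = 31.9531
d((-2, 22), (-4, 15)) = 7.2801
d((-2, 22), (18, 17)) = 20.6155
d((-2, 22), (-5, -16)) = 38.1182
d((-2, 22), (16, -10)) = 36.7151
d((-2, 22), (16, -13)) = 39.3573
d((-2, 22), (28, -10)) = 43.8634
d((-2, 22), (5, 14)) = 10.6301
d((-13, -8), (-4, 15)) = 24.6982
d((-13, -8), (18, 17)) = 39.8246
d((-13, -8), (-5, -16)) = 11.3137
d((-13, -8), (16, -10)) = 29.0689
d((-13, -8), (16, -13)) = 29.4279
d((-13, -8), (28, -10)) = 41.0488
d((-13, -8), (5, 14)) = 28.4253
d((-4, 15), (18, 17)) = 22.0907
d((-4, 15), (-5, -16)) = 31.0161
d((-4, 15), (16, -10)) = 32.0156
d((-4, 15), (16, -13)) = 34.4093
d((-4, 15), (28, -10)) = 40.6079
d((-4, 15), (5, 14)) = 9.0554
d((18, 17), (-5, -16)) = 40.2244
d((18, 17), (16, -10)) = 27.074
d((18, 17), (16, -13)) = 30.0666
d((18, 17), (28, -10)) = 28.7924
d((18, 17), (5, 14)) = 13.3417
d((-5, -16), (16, -10)) = 21.8403
d((-5, -16), (16, -13)) = 21.2132
d((-5, -16), (28, -10)) = 33.541
d((-5, -16), (5, 14)) = 31.6228
d((16, -10), (16, -13)) = 3.0 <-- minimum
d((16, -10), (28, -10)) = 12.0
d((16, -10), (5, 14)) = 26.4008
d((16, -13), (28, -10)) = 12.3693
d((16, -13), (5, 14)) = 29.1548
d((28, -10), (5, 14)) = 33.2415

Closest pair: (16, -10) and (16, -13) with distance 3.0

The closest pair is (16, -10) and (16, -13) with Euclidean distance 3.0. For 9 points, brute-force pairwise comparison is shown above. For large n, the divide-and-conquer algorithm (sort by x, recurse on halves, check the dividing strip) achieves O(n log n).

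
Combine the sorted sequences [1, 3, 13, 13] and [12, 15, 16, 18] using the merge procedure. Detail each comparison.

Merging process:

Compare 1 vs 12: take 1 from left. Merged: [1]
Compare 3 vs 12: take 3 from left. Merged: [1, 3]
Compare 13 vs 12: take 12 from right. Merged: [1, 3, 12]
Compare 13 vs 15: take 13 from left. Merged: [1, 3, 12, 13]
Compare 13 vs 15: take 13 from left. Merged: [1, 3, 12, 13, 13]
Append remaining from right: [15, 16, 18]. Merged: [1, 3, 12, 13, 13, 15, 16, 18]

Final merged array: [1, 3, 12, 13, 13, 15, 16, 18]
Total comparisons: 5

The merged array is [1, 3, 12, 13, 13, 15, 16, 18], requiring 5 comparisons. The merge step runs in O(n) time where n is the total number of elements.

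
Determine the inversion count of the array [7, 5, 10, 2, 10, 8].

Finding inversions in [7, 5, 10, 2, 10, 8]:

(0, 1): arr[0]=7 > arr[1]=5
(0, 3): arr[0]=7 > arr[3]=2
(1, 3): arr[1]=5 > arr[3]=2
(2, 3): arr[2]=10 > arr[3]=2
(2, 5): arr[2]=10 > arr[5]=8
(4, 5): arr[4]=10 > arr[5]=8

Total inversions: 6

The array has 6 inversion(s): (0,1), (0,3), (1,3), (2,3), (2,5), (4,5). Each pair (i,j) satisfies i < j and arr[i] > arr[j].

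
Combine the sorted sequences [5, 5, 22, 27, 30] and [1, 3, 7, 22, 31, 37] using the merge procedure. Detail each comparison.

Merging process:

Compare 5 vs 1: take 1 from right. Merged: [1]
Compare 5 vs 3: take 3 from right. Merged: [1, 3]
Compare 5 vs 7: take 5 from left. Merged: [1, 3, 5]
Compare 5 vs 7: take 5 from left. Merged: [1, 3, 5, 5]
Compare 22 vs 7: take 7 from right. Merged: [1, 3, 5, 5, 7]
Compare 22 vs 22: take 22 from left. Merged: [1, 3, 5, 5, 7, 22]
Compare 27 vs 22: take 22 from right. Merged: [1, 3, 5, 5, 7, 22, 22]
Compare 27 vs 31: take 27 from left. Merged: [1, 3, 5, 5, 7, 22, 22, 27]
Compare 30 vs 31: take 30 from left. Merged: [1, 3, 5, 5, 7, 22, 22, 27, 30]
Append remaining from right: [31, 37]. Merged: [1, 3, 5, 5, 7, 22, 22, 27, 30, 31, 37]

Final merged array: [1, 3, 5, 5, 7, 22, 22, 27, 30, 31, 37]
Total comparisons: 9

The merged array is [1, 3, 5, 5, 7, 22, 22, 27, 30, 31, 37], requiring 9 comparisons. The merge step runs in O(n) time where n is the total number of elements.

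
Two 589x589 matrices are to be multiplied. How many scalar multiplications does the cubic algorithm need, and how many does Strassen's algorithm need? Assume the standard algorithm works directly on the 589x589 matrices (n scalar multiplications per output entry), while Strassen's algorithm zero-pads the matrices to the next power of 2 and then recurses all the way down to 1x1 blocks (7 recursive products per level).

Matrix multiplication for 589x589 matrices:

Strassen's algorithm requires power-of-2 dimensions. Pad 589x589 to 1024x1024 (next power of 2).

Standard algorithm: 589^3 = 204336469 multiplications
Strassen's algorithm: 7^(log2(1024)) = 7^10 = 282475249 multiplications
Difference: 204336469 - 282475249 = -78138780 (Strassen uses MORE here due to padding overhead — for small or just-over-power-of-2 n, padding can outweigh the per-level savings)

Standard: 204336469 multiplications (589^3). Strassen: 282475249 multiplications (7^10, after padding to 1024x1024). Strassen reduces 8 recursive multiplications to 7 at each level.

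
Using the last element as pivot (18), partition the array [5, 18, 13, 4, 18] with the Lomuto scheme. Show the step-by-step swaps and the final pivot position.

Lomuto partition with pivot = 18:

Initial array: [5, 18, 13, 4, 18]

arr[0]=5 <= 18: swap with position 0, array becomes [5, 18, 13, 4, 18]
arr[1]=18 <= 18: swap with position 1, array becomes [5, 18, 13, 4, 18]
arr[2]=13 <= 18: swap with position 2, array becomes [5, 18, 13, 4, 18]
arr[3]=4 <= 18: swap with position 3, array becomes [5, 18, 13, 4, 18]

Place pivot at position 4: [5, 18, 13, 4, 18]
Pivot position: 4

After partitioning with pivot 18, the array becomes [5, 18, 13, 4, 18]. The pivot is placed at index 4. All elements to the left of the pivot are <= 18, and all elements to the right are > 18.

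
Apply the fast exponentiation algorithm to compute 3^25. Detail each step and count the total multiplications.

Computing 3^25 by squaring (build up from 3^1; each line after the first costs one multiplication):

3^1 = 3
3^2 = (3^1)^2 = 3^2 = 9
3^3 = 3 * 3^2 = 3 * 9 = 27
3^6 = (3^3)^2 = 27^2 = 729
3^12 = (3^6)^2 = 729^2 = 531441
3^24 = (3^12)^2 = 531441^2 = 282429536481
3^25 = 3 * 3^24 = 3 * 282429536481 = 847288609443

Result: 847288609443
Multiplications needed: 6 (6 lines after 3^1)

3^25 = 847288609443. Using exponentiation by squaring, this requires 6 multiplications. The key idea: if the exponent is even, square the half-power; if odd, multiply by the base once.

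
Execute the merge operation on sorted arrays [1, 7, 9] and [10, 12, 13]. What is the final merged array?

Merging process:

Compare 1 vs 10: take 1 from left. Merged: [1]
Compare 7 vs 10: take 7 from left. Merged: [1, 7]
Compare 9 vs 10: take 9 from left. Merged: [1, 7, 9]
Append remaining from right: [10, 12, 13]. Merged: [1, 7, 9, 10, 12, 13]

Final merged array: [1, 7, 9, 10, 12, 13]
Total comparisons: 3

The merged array is [1, 7, 9, 10, 12, 13], requiring 3 comparisons. The merge step runs in O(n) time where n is the total number of elements.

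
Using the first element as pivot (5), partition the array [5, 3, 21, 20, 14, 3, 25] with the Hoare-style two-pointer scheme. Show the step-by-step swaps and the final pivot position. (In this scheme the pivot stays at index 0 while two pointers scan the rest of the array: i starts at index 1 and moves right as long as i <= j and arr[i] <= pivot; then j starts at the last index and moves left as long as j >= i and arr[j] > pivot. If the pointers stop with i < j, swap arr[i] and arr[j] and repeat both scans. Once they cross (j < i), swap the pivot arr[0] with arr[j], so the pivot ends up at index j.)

Hoare-style two-pointer partition with pivot = 5:

Initial array: [5, 3, 21, 20, 14, 3, 25]

Pointers start at i = 1, j = 6.
i stops at index 2 (arr[2]=21 > 5), j stops at index 5 (arr[5]=3 <= 5): swap arr[2] and arr[5], array becomes [5, 3, 3, 20, 14, 21, 25]
i ends at 3, j ends at 2: the pointers have crossed (j < i), so scanning stops.

Swap pivot arr[0] with arr[2] to place pivot at position 2: [3, 3, 5, 20, 14, 21, 25]
Pivot position: 2

After partitioning with pivot 5, the array becomes [3, 3, 5, 20, 14, 21, 25]. The pivot is placed at index 2. All elements to the left of the pivot are <= 5, and all elements to the right are > 5.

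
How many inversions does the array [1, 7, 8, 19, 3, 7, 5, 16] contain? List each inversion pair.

Finding inversions in [1, 7, 8, 19, 3, 7, 5, 16]:

(1, 4): arr[1]=7 > arr[4]=3
(1, 6): arr[1]=7 > arr[6]=5
(2, 4): arr[2]=8 > arr[4]=3
(2, 5): arr[2]=8 > arr[5]=7
(2, 6): arr[2]=8 > arr[6]=5
(3, 4): arr[3]=19 > arr[4]=3
(3, 5): arr[3]=19 > arr[5]=7
(3, 6): arr[3]=19 > arr[6]=5
(3, 7): arr[3]=19 > arr[7]=16
(5, 6): arr[5]=7 > arr[6]=5

Total inversions: 10

The array has 10 inversion(s): (1,4), (1,6), (2,4), (2,5), (2,6), (3,4), (3,5), (3,6), (3,7), (5,6). Each pair (i,j) satisfies i < j and arr[i] > arr[j].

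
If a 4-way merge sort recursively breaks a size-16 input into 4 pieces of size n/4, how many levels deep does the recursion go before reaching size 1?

For divide and conquer with division factor 4:

Problem sizes at each level:
Level 0: 16
Level 1: 4
Level 2: 1

The root is level 0 and the size-1 base case is level 2 (the tree spans levels 0 through 2, i.e. 3 levels counting the root), so the depth is the number of divisions: log_4(16) = 2

The recursion tree depth is log_4(16) = 2. At each level, the problem size is divided by 4, so it takes 2 divisions to reduce to a base case of size 1. The algorithm makes 4 recursive calls at each level.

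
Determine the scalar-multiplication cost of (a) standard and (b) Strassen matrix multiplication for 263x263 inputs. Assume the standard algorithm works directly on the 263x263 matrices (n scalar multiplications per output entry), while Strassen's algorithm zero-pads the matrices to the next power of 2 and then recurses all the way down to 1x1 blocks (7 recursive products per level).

Matrix multiplication for 263x263 matrices:

Strassen's algorithm requires power-of-2 dimensions. Pad 263x263 to 512x512 (next power of 2).

Standard algorithm: 263^3 = 18191447 multiplications
Strassen's algorithm: 7^(log2(512)) = 7^9 = 40353607 multiplications
Difference: 18191447 - 40353607 = -22162160 (Strassen uses MORE here due to padding overhead — for small or just-over-power-of-2 n, padding can outweigh the per-level savings)

Standard: 18191447 multiplications (263^3). Strassen: 40353607 multiplications (7^9, after padding to 512x512). Strassen reduces 8 recursive multiplications to 7 at each level.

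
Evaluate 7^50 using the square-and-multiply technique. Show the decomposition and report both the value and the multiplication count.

Computing 7^50 by squaring (build up from 7^1; each line after the first costs one multiplication):

7^1 = 7
7^2 = (7^1)^2 = 7^2 = 49
7^3 = 7 * 7^2 = 7 * 49 = 343
7^6 = (7^3)^2 = 343^2 = 117649
7^12 = (7^6)^2 = 117649^2 = 13841287201
7^24 = (7^12)^2 = 13841287201^2 = 191581231380566414401
7^25 = 7 * 7^24 = 7 * 191581231380566414401 = 1341068619663964900807
7^50 = (7^25)^2 = 1341068619663964900807^2 = 1798465042647412146620280340569649349251249

Result: 1798465042647412146620280340569649349251249
Multiplications needed: 7 (7 lines after 7^1)

7^50 = 1798465042647412146620280340569649349251249. Using exponentiation by squaring, this requires 7 multiplications. The key idea: if the exponent is even, square the half-power; if odd, multiply by the base once.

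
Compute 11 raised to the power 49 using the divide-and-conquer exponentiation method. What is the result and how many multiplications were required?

Computing 11^49 by squaring (build up from 11^1; each line after the first costs one multiplication):

11^1 = 11
11^2 = (11^1)^2 = 11^2 = 121
11^3 = 11 * 11^2 = 11 * 121 = 1331
11^6 = (11^3)^2 = 1331^2 = 1771561
11^12 = (11^6)^2 = 1771561^2 = 3138428376721
11^24 = (11^12)^2 = 3138428376721^2 = 9849732675807611094711841
11^48 = (11^24)^2 = 9849732675807611094711841^2 = 97017233784872162402203715694511008214034825609281
11^49 = 11 * 11^48 = 11 * 97017233784872162402203715694511008214034825609281 = 1067189571633593786424240872639621090354383081702091

Result: 1067189571633593786424240872639621090354383081702091
Multiplications needed: 7 (7 lines after 11^1)

11^49 = 1067189571633593786424240872639621090354383081702091. Using exponentiation by squaring, this requires 7 multiplications. The key idea: if the exponent is even, square the half-power; if odd, multiply by the base once.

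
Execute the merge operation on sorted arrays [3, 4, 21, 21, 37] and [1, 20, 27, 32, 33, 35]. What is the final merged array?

Merging process:

Compare 3 vs 1: take 1 from right. Merged: [1]
Compare 3 vs 20: take 3 from left. Merged: [1, 3]
Compare 4 vs 20: take 4 from left. Merged: [1, 3, 4]
Compare 21 vs 20: take 20 from right. Merged: [1, 3, 4, 20]
Compare 21 vs 27: take 21 from left. Merged: [1, 3, 4, 20, 21]
Compare 21 vs 27: take 21 from left. Merged: [1, 3, 4, 20, 21, 21]
Compare 37 vs 27: take 27 from right. Merged: [1, 3, 4, 20, 21, 21, 27]
Compare 37 vs 32: take 32 from right. Merged: [1, 3, 4, 20, 21, 21, 27, 32]
Compare 37 vs 33: take 33 from right. Merged: [1, 3, 4, 20, 21, 21, 27, 32, 33]
Compare 37 vs 35: take 35 from right. Merged: [1, 3, 4, 20, 21, 21, 27, 32, 33, 35]
Append remaining from left: [37]. Merged: [1, 3, 4, 20, 21, 21, 27, 32, 33, 35, 37]

Final merged array: [1, 3, 4, 20, 21, 21, 27, 32, 33, 35, 37]
Total comparisons: 10

The merged array is [1, 3, 4, 20, 21, 21, 27, 32, 33, 35, 37], requiring 10 comparisons. The merge step runs in O(n) time where n is the total number of elements.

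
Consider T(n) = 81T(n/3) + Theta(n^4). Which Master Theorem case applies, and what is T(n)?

Master Theorem for T(n) = 81T(n/3) + O(n^4):

a = 81, b = 3, c = 4
log_b(a) = log_3(81) = 4.0000

Case 2: c = 4 = log_3(81) = 4.0000
T(n) = O(n^4 log n) = O(n^4 log n)

For T(n) = 81T(n/3) + O(n^4): log_3(81) = 4.0000. This is Case 2 of the Master Theorem (c = log_b(a), equal work at all levels), giving O(n^4 log n).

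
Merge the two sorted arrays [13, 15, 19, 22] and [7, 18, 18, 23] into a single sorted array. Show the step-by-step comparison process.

Merging process:

Compare 13 vs 7: take 7 from right. Merged: [7]
Compare 13 vs 18: take 13 from left. Merged: [7, 13]
Compare 15 vs 18: take 15 from left. Merged: [7, 13, 15]
Compare 19 vs 18: take 18 from right. Merged: [7, 13, 15, 18]
Compare 19 vs 18: take 18 from right. Merged: [7, 13, 15, 18, 18]
Compare 19 vs 23: take 19 from left. Merged: [7, 13, 15, 18, 18, 19]
Compare 22 vs 23: take 22 from left. Merged: [7, 13, 15, 18, 18, 19, 22]
Append remaining from right: [23]. Merged: [7, 13, 15, 18, 18, 19, 22, 23]

Final merged array: [7, 13, 15, 18, 18, 19, 22, 23]
Total comparisons: 7

The merged array is [7, 13, 15, 18, 18, 19, 22, 23], requiring 7 comparisons. The merge step runs in O(n) time where n is the total number of elements.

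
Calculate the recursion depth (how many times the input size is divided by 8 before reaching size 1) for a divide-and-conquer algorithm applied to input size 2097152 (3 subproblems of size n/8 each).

For divide and conquer with division factor 8:

Problem sizes at each level:
Level 0: 2097152
Level 1: 262144
Level 2: 32768
Level 3: 4096
Level 4: 512
Level 5: 64
Level 6: 8
Level 7: 1

The root is level 0 and the size-1 base case is level 7 (the tree spans levels 0 through 7, i.e. 8 levels counting the root), so the depth is the number of divisions: log_8(2097152) = 7

The recursion tree depth is log_8(2097152) = 7. At each level, the problem size is divided by 8, so it takes 7 divisions to reduce to a base case of size 1. The algorithm makes 3 recursive calls at each level.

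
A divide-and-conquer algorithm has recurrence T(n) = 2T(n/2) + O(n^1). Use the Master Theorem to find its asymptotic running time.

Master Theorem for T(n) = 2T(n/2) + O(n^1):

a = 2, b = 2, c = 1
log_b(a) = log_2(2) = 1.0000

Case 2: c = 1 = log_2(2) = 1.0000
T(n) = O(n^1 log n) = O(n log n)

For T(n) = 2T(n/2) + O(n^1): log_2(2) = 1.0000. This is Case 2 of the Master Theorem (c = log_b(a), equal work at all levels), giving O(n log n).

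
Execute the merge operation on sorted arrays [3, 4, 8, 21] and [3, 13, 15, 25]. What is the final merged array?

Merging process:

Compare 3 vs 3: take 3 from left. Merged: [3]
Compare 4 vs 3: take 3 from right. Merged: [3, 3]
Compare 4 vs 13: take 4 from left. Merged: [3, 3, 4]
Compare 8 vs 13: take 8 from left. Merged: [3, 3, 4, 8]
Compare 21 vs 13: take 13 from right. Merged: [3, 3, 4, 8, 13]
Compare 21 vs 15: take 15 from right. Merged: [3, 3, 4, 8, 13, 15]
Compare 21 vs 25: take 21 from left. Merged: [3, 3, 4, 8, 13, 15, 21]
Append remaining from right: [25]. Merged: [3, 3, 4, 8, 13, 15, 21, 25]

Final merged array: [3, 3, 4, 8, 13, 15, 21, 25]
Total comparisons: 7

The merged array is [3, 3, 4, 8, 13, 15, 21, 25], requiring 7 comparisons. The merge step runs in O(n) time where n is the total number of elements.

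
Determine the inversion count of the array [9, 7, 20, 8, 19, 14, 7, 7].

Finding inversions in [9, 7, 20, 8, 19, 14, 7, 7]:

(0, 1): arr[0]=9 > arr[1]=7
(0, 3): arr[0]=9 > arr[3]=8
(0, 6): arr[0]=9 > arr[6]=7
(0, 7): arr[0]=9 > arr[7]=7
(2, 3): arr[2]=20 > arr[3]=8
(2, 4): arr[2]=20 > arr[4]=19
(2, 5): arr[2]=20 > arr[5]=14
(2, 6): arr[2]=20 > arr[6]=7
(2, 7): arr[2]=20 > arr[7]=7
(3, 6): arr[3]=8 > arr[6]=7
(3, 7): arr[3]=8 > arr[7]=7
(4, 5): arr[4]=19 > arr[5]=14
(4, 6): arr[4]=19 > arr[6]=7
(4, 7): arr[4]=19 > arr[7]=7
(5, 6): arr[5]=14 > arr[6]=7
(5, 7): arr[5]=14 > arr[7]=7

Total inversions: 16

The array has 16 inversion(s): (0,1), (0,3), (0,6), (0,7), (2,3), (2,4), (2,5), (2,6), (2,7), (3,6), (3,7), (4,5), (4,6), (4,7), (5,6), (5,7). Each pair (i,j) satisfies i < j and arr[i] > arr[j].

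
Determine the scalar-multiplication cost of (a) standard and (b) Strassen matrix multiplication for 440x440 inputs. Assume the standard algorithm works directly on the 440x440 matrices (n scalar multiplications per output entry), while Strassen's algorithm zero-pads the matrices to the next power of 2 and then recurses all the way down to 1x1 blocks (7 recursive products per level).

Matrix multiplication for 440x440 matrices:

Strassen's algorithm requires power-of-2 dimensions. Pad 440x440 to 512x512 (next power of 2).

Standard algorithm: 440^3 = 85184000 multiplications
Strassen's algorithm: 7^(log2(512)) = 7^9 = 40353607 multiplications
Savings: 85184000 - 40353607 = 44830393 multiplications

Standard: 85184000 multiplications (440^3). Strassen: 40353607 multiplications (7^9, after padding to 512x512). Strassen reduces 8 recursive multiplications to 7 at each level.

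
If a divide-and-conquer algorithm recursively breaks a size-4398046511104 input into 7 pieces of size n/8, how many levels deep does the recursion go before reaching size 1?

For divide and conquer with division factor 8:

Problem sizes at each level:
Level 0: 4398046511104
Level 1: 549755813888
Level 2: 68719476736
Level 3: 8589934592
Level 4: 1073741824
Level 5: 134217728
Level 6: 16777216
Level 7: 2097152
Level 8: 262144
Level 9: 32768
Level 10: 4096
Level 11: 512
Level 12: 64
Level 13: 8
Level 14: 1

The root is level 0 and the size-1 base case is level 14 (the tree spans levels 0 through 14, i.e. 15 levels counting the root), so the depth is the number of divisions: log_8(4398046511104) = 14

The recursion tree depth is log_8(4398046511104) = 14. At each level, the problem size is divided by 8, so it takes 14 divisions to reduce to a base case of size 1. The algorithm makes 7 recursive calls at each level.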